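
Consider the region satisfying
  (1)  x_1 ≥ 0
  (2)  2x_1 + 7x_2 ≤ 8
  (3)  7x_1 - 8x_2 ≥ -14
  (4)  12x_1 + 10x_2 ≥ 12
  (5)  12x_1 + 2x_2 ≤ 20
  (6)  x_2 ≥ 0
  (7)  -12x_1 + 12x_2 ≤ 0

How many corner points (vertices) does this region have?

The feasible vertices (each the meet of two boundaries and inside every other half-plane) are:
  (31/20, 7/10)
  (8/9, 8/9)
  (1, 0)
  (6/11, 6/11)
  (5/3, 0)

5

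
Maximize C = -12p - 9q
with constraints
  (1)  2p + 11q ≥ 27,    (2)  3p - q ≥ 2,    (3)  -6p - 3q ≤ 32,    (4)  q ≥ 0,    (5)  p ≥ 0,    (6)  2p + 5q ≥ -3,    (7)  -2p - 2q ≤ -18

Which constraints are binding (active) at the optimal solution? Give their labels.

Corner points and C = -12p - 9q:
  (27/2, 0) → C = -162
  (8, 1) → C = -105
  (11/4, 25/4) → C = -357/4
The feasible region is unbounded (it extends along (1, 0), (1, 3)), but C strictly decreases along every unbounded feasible direction, so there is no improving ray and the maximum is attained at a vertex.

The maximum is at (11/4, 25/4). Substituting into each constraint, equality holds for (2) and (7); the remaining constraints have slack.

(2) and (7)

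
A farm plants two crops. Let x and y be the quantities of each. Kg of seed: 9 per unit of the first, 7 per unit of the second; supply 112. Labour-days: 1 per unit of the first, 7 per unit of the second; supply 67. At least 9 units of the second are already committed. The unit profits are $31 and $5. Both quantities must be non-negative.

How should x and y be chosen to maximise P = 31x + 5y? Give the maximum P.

x = 4, y = 9, maximum P = 169

Extreme points and P = 31x + 5y:
  (0, 67/7) → P = 335/7
  (0, 9) → P = 45
  (4, 9) → P = 169

The binding constraints are x + 7y = 67 and y = 9.
Solving simultaneously gives x = 4, y = 9.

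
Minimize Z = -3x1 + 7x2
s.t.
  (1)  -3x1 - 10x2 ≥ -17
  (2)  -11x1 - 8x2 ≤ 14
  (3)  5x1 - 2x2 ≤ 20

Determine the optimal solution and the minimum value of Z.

x1 = 66/31, x2 = -145/31, minimum Z = -1213/31

Vertices and Z = -3x1 + 7x2:
  (-138/43, 229/86) → Z = 2431/86
  (117/28, 25/56) → Z = -527/56
  (66/31, -145/31) → Z = -1213/31

The optimum lies where -11x1 - 8x2 = 14 and 5x1 - 2x2 = 20.
Solving simultaneously gives x1 = 66/31, x2 = -145/31.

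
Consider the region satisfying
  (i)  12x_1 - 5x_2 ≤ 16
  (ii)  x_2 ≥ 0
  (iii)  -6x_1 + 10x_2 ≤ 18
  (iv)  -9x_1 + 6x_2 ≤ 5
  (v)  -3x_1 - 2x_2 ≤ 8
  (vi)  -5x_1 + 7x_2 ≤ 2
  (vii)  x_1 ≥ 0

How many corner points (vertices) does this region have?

4

The feasible vertices (each the meet of two boundaries and inside every other half-plane) are:
  (4/3, 0)
  (122/59, 104/59)
  (0, 0)
  (0, 2/7)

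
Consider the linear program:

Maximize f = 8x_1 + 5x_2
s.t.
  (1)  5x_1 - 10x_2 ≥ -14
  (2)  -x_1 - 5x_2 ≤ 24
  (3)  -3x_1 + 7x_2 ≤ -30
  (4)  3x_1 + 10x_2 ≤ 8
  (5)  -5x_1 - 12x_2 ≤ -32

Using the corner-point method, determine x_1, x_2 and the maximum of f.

x_1 = 56, x_2 = -16, maximum f = 368

Vertices and f = 8x_1 + 5x_2:
  (56, -16) → f = 368
  (448/13, -152/13) → f = 2824/13
  (16, -4) → f = 108

At the optimal vertex, -x_1 - 5x_2 = 24 and 3x_1 + 10x_2 = 8.
Solving simultaneously gives x_1 = 56, x_2 = -16.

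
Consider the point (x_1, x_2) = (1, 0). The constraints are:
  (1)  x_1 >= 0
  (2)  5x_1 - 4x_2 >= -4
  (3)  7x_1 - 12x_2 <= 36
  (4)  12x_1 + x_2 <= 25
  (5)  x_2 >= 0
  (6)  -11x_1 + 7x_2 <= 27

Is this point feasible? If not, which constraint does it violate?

feasible

(1): 1 ≥ 0 ✓
(2): 5 ≥ -4 ✓
(3): 7 ≤ 36 ✓
(4): 12 ≤ 25 ✓
(5): 0 ≥ 0 ✓
(6): -11 ≤ 27 ✓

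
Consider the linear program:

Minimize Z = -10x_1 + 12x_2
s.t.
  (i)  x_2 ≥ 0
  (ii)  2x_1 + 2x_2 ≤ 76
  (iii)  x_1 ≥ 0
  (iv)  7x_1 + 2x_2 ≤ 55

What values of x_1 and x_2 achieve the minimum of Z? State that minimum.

x_1 = 55/7, x_2 = 0, minimum Z = -550/7

The optimum lies where x_2 = 0 and 7x_1 + 2x_2 = 55.
Solving simultaneously gives x_1 = 55/7, x_2 = 0.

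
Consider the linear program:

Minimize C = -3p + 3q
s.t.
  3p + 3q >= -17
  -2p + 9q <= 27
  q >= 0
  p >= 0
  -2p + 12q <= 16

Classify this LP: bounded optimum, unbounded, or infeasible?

unbounded

From the feasible point (0, 0), moving in the direction (12, 2) keeps every constraint satisfied while C decreases without bound.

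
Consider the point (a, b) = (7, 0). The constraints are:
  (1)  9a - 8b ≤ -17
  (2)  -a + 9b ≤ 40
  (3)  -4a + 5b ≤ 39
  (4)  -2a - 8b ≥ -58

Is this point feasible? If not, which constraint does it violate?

not feasible — violates (1)

Constraint (1): 9a - 8b = 63, which is not ≤ -17. All other constraints are satisfied.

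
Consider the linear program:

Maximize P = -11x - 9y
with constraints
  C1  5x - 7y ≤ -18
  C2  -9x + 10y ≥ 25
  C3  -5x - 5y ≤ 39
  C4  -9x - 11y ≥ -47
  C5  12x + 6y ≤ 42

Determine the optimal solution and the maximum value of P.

x = -332/5, y = 293/5, maximum P = 203

Feasible corners and P = -11x - 9y:
  (5/13, 37/13) → P = -388/13
  (-121/20, -7/4) → P = 823/10
  (65/63, 24/7) → P = -2659/63
  (-332/5, 293/5) → P = 203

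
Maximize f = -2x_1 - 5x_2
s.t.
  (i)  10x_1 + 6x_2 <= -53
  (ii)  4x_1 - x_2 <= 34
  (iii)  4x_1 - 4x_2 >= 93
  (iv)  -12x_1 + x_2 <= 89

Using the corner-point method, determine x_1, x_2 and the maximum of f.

Vertices and f = -2x_1 - 5x_2:
  (43/12, -59/3) → f = 547/6
  (-123/8, -191/2) → f = 2033/4
  (-449/44, -368/11) → f = 4129/22

The binding constraints are 4x_1 - x_2 = 34 and -12x_1 + x_2 = 89.
Solving simultaneously gives x_1 = -123/8, x_2 = -191/2.

x_1 = -123/8, x_2 = -191/2, maximum f = 2033/4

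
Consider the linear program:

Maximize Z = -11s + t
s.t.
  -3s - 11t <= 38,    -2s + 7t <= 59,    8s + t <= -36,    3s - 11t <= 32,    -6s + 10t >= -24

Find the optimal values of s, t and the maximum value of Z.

s = -915/43, t = 101/43, maximum Z = 10166/43

Corner points and Z = -11s + t:
  (-915/43, 101/43) → Z = 10166/43
  (-358/85, -196/85) → Z = 3742/85
  (-311/58, 200/29) → Z = 3821/58

The binding constraints are -3s - 11t = 38 and -2s + 7t = 59.
Solving simultaneously gives s = -915/43, t = 101/43.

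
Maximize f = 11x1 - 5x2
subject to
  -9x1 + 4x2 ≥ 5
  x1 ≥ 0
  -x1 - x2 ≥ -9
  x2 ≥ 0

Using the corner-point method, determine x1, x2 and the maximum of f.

Corner points and f = 11x1 - 5x2:
  (0, 5/4) → f = -25/4
  (31/13, 86/13) → f = -89/13
  (0, 9) → f = -45

At the optimal vertex, -9x1 + 4x2 = 5 and x1 = 0.
Solving simultaneously gives x1 = 0, x2 = 5/4.

x1 = 0, x2 = 5/4, maximum f = -25/4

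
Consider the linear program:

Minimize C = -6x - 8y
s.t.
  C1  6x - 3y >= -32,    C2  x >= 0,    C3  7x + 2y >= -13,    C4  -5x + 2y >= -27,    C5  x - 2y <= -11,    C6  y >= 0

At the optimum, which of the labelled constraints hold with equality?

Extreme points and C = -6x - 8y:
  (0, 32/3) → C = -256/3
  (145/3, 322/3) → C = -3446/3
  (0, 11/2) → C = -44
  (19/2, 41/4) → C = -139

The minimum is at (145/3, 322/3). Substituting into each constraint, equality holds for C1 and C4; the remaining constraints have slack.

C1 and C4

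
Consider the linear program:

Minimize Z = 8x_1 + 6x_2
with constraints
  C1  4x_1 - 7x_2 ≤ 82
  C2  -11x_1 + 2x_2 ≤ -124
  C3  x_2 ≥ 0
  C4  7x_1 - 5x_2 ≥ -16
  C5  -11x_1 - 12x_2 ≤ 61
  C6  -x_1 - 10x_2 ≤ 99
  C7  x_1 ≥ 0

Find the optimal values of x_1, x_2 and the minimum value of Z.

Corner points and Z = 8x_1 + 6x_2:
  (41/2, 0) → Z = 164
  (124/11, 0) → Z = 992/11
  (652/41, 1044/41) → Z = 280
The feasible region is unbounded (it extends along (7, 4), (5, 7)), but Z strictly increases along every unbounded feasible direction, so there is no improving ray and the minimum is attained at a vertex.

x_1 = 124/11, x_2 = 0, minimum Z = 992/11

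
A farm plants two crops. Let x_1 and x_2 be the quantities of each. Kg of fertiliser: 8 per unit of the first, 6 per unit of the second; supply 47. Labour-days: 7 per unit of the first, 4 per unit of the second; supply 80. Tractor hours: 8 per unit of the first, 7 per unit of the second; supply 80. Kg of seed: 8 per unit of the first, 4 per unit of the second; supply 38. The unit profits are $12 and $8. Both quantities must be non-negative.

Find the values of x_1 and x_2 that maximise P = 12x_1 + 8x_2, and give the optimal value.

Corner points and P = 12x_1 + 8x_2:
  (0, 0) → P = 0
  (0, 47/6) → P = 188/3
  (19/4, 0) → P = 57
  (5/2, 9/2) → P = 66

The binding constraints are 8x_1 + 6x_2 = 47 and 8x_1 + 4x_2 = 38.
Solving simultaneously gives x_1 = 5/2, x_2 = 9/2.

x_1 = 5/2, x_2 = 9/2, maximum P = 66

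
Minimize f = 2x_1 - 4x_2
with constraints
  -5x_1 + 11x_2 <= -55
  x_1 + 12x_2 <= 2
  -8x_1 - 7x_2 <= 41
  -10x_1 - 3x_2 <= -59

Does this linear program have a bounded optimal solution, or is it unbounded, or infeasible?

Corner points and f = 2x_1 - 4x_2:
  (682/71, -45/71) → f = 1544/71
  (814/125, -51/25) → f = 2648/125
  (268/23, -441/23) → f = 100
The feasible region has finitely many vertices and no improving ray; the minimum is 2648/125 at (814/125, -51/25).

bounded optimum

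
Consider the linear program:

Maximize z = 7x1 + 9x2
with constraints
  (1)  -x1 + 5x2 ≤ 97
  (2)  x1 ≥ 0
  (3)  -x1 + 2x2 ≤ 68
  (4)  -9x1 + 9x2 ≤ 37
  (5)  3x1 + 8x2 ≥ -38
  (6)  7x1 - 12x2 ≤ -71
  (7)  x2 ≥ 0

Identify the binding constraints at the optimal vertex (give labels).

(1) and (6)

Extreme points and z = 7x1 + 9x2:
  (172/9, 209/9) → z = 3085/9
  (809/23, 608/23) → z = 11135/23
  (13/3, 76/9) → z = 319/3

The maximum is at (809/23, 608/23). Substituting into each constraint, equality holds for (1) and (6); the remaining constraints have slack.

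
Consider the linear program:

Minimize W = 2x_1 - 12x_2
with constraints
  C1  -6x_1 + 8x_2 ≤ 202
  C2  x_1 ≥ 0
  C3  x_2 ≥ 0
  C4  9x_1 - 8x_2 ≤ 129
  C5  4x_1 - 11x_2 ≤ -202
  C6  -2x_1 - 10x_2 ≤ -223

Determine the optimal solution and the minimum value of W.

Feasible corners and W = 2x_1 - 12x_2:
  (0, 101/4) → W = -303
  (331/3, 108) → W = -3226/3
  (0, 223/10) → W = -1338/5
  (3035/67, 2334/67) → W = -21938/67
  (433/62, 648/31) → W = -7343/31

The optimum lies where -6x_1 + 8x_2 = 202 and 9x_1 - 8x_2 = 129.
Solving simultaneously gives x_1 = 331/3, x_2 = 108.

x_1 = 331/3, x_2 = 108, minimum W = -3226/3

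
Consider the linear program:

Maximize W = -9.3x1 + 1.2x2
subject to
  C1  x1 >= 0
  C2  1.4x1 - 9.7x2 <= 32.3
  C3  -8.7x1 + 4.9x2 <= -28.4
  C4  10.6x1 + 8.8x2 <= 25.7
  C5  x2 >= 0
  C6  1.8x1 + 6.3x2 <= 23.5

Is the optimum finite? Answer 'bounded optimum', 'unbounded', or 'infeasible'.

The boundaries x1 = 0 and 10.6x1 + 8.8x2 = 25.7 meet at (0, 257/88), but that point violates -8.7x1 + 4.9x2 ≤ -28.4. Every candidate vertex is excluded by some other constraint, so the feasible region is empty.

infeasible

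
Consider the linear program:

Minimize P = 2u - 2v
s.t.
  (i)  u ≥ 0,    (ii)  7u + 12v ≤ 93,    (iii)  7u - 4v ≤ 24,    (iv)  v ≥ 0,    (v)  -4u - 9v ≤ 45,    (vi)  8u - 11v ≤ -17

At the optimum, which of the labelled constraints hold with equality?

(i) and (ii)

Vertices and P = 2u - 2v:
  (0, 31/4) → P = -31/2
  (0, 17/11) → P = -34/11
  (819/173, 863/173) → P = -88/173

The minimum is at (0, 31/4). Substituting into each constraint, equality holds for (i) and (ii); the remaining constraints have slack.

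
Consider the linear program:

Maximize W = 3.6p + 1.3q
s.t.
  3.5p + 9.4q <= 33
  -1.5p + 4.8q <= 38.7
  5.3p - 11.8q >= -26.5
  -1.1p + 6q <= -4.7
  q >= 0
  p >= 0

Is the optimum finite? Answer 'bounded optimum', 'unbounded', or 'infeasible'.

Extreme points and W = 3.6p + 1.3q:
  (12109/1567, 1985/3134) → W = 897653/31340
  (66/7, 0) → W = 1188/35
  (47/11, 0) → W = 846/55
The feasible region has finitely many vertices and no improving ray; the maximum is 1188/35 at (66/7, 0).

bounded optimum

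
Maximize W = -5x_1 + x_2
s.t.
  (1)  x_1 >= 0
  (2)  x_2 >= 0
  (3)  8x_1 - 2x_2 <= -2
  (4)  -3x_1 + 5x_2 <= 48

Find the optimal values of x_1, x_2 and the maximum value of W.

Feasible corners and W = -5x_1 + x_2:
  (0, 1) → W = 1
  (0, 48/5) → W = 48/5
  (43/17, 189/17) → W = -26/17

The optimum lies where x_1 = 0 and -3x_1 + 5x_2 = 48.
Solving simultaneously gives x_1 = 0, x_2 = 48/5.

x_1 = 0, x_2 = 48/5, maximum W = 48/5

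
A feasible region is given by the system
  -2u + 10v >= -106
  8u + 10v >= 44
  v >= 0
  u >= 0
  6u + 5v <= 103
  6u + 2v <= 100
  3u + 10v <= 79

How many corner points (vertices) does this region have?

6

Pairwise boundary intersections that survive every other constraint:
  (11/2, 0)
  (0, 22/5)
  (50/3, 0)
  (0, 79/10)
  (49/3, 1)
  (127/9, 11/3)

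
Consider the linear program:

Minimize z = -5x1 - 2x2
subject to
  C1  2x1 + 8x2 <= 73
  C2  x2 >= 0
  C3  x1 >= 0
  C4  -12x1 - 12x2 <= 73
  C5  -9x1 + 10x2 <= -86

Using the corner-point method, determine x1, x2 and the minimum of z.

Vertices and z = -5x1 - 2x2:
  (73/2, 0) → z = -365/2
  (709/46, 485/92) → z = -2015/23
  (86/9, 0) → z = -430/9

The optimum lies where 2x1 + 8x2 = 73 and x2 = 0.
Solving simultaneously gives x1 = 73/2, x2 = 0.

x1 = 73/2, x2 = 0, minimum z = -365/2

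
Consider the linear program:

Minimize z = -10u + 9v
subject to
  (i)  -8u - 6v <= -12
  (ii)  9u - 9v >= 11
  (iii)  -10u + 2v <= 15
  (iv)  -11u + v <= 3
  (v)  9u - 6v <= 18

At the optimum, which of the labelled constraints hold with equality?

Vertices and z = -10u + 9v:
  (29/21, 10/63) → z = -260/21
  (30/17, -6/17) → z = -354/17
  (32/9, 7/3) → z = -131/9

The minimum is at (30/17, -6/17). Substituting into each constraint, equality holds for (i) and (v); the remaining constraints have slack.

(i) and (v)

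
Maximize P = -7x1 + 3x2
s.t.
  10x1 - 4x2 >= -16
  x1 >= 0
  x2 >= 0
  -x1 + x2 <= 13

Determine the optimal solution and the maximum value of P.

Vertices and P = -7x1 + 3x2:
  (0, 4) → P = 12
  (6, 19) → P = 15
  (0, 0) → P = 0
The feasible region is unbounded (it extends along (1, 1), (1, 0)), but P strictly decreases along every unbounded feasible direction, so there is no improving ray and the maximum is attained at a vertex.

The binding constraints are 10x1 - 4x2 = -16 and -x1 + x2 = 13.
Solving simultaneously gives x1 = 6, x2 = 19.

x1 = 6, x2 = 19, maximum P = 15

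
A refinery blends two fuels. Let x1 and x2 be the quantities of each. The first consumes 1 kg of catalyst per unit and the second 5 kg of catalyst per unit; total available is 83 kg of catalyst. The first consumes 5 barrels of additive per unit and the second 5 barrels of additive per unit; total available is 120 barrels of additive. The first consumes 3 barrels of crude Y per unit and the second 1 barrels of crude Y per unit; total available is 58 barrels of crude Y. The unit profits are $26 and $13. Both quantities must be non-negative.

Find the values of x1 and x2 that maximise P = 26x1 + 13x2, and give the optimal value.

x1 = 17, x2 = 7, maximum P = 533

Feasible corners and P = 26x1 + 13x2:
  (0, 0) → P = 0
  (0, 83/5) → P = 1079/5
  (58/3, 0) → P = 1508/3
  (37/4, 59/4) → P = 1729/4
  (17, 7) → P = 533

The binding constraints are 5x1 + 5x2 = 120 and 3x1 + x2 = 58.
Solving simultaneously gives x1 = 17, x2 = 7.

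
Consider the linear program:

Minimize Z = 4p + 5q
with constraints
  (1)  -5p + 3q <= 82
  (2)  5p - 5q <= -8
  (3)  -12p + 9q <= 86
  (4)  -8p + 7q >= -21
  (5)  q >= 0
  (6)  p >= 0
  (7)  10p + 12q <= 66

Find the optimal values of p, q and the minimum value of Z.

p = 0, q = 8/5, minimum Z = 8

Corner points and Z = 4p + 5q:
  (0, 8/5) → Z = 8
  (117/55, 41/11) → Z = 1493/55
  (0, 11/2) → Z = 55/2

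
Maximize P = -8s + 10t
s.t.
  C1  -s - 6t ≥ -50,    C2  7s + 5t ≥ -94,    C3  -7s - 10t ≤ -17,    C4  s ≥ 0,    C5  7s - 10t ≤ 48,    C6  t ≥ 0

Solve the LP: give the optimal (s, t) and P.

s = 0, t = 25/3, maximum P = 250/3

Feasible corners and P = -8s + 10t:
  (0, 25/3) → P = 250/3
  (197/13, 151/26) → P = -821/13
  (0, 17/10) → P = 17
  (17/7, 0) → P = -136/7
  (48/7, 0) → P = -384/7

The optimum lies where -s - 6t = -50 and s = 0.
Solving simultaneously gives s = 0, t = 25/3.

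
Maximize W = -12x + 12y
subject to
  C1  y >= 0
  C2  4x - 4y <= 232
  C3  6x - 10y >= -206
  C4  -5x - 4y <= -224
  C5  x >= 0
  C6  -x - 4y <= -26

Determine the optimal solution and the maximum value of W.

x = 708/37, y = 1187/37, maximum W = 5748/37

Feasible corners and W = -12x + 12y:
  (58, 0) → W = -696
  (224/5, 0) → W = -2688/5
  (393/2, 277/2) → W = -696
  (708/37, 1187/37) → W = 5748/37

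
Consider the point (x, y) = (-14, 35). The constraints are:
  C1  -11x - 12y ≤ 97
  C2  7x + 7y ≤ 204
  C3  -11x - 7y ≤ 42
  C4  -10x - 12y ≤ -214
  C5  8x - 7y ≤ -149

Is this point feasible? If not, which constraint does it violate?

feasible

C1: -266 ≤ 97 ✓
C2: 147 ≤ 204 ✓
C3: -91 ≤ 42 ✓
C4: -280 ≤ -214 ✓
C5: -357 ≤ -149 ✓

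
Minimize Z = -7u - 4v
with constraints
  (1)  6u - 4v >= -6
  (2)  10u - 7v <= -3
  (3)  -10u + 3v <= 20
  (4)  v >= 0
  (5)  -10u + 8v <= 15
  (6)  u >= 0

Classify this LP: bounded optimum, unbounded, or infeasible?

Feasible corners and Z = -7u - 4v:
  (3/2, 15/4) → Z = -51/2
  (0, 3/2) → Z = -6
  (81/10, 12) → Z = -1047/10
  (0, 3/7) → Z = -12/7
The feasible region has finitely many vertices and no improving ray; the minimum is -1047/10 at (81/10, 12).

bounded optimum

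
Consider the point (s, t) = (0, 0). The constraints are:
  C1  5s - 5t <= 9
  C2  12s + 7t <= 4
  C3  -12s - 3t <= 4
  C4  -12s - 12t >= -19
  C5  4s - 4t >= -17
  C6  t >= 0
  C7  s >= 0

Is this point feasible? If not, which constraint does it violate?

C1: 0 ≤ 9 ✓
C2: 0 ≤ 4 ✓
C3: 0 ≤ 4 ✓
C4: 0 ≥ -19 ✓
C5: 0 ≥ -17 ✓
C6: 0 ≥ 0 ✓
C7: 0 ≥ 0 ✓

feasible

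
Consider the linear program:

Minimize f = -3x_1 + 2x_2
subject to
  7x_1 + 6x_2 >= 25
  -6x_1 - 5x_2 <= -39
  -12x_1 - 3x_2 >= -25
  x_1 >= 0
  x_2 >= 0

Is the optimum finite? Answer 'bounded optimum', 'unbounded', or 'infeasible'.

bounded optimum

Corner points and f = -3x_1 + 2x_2:
  (4/21, 53/7) → f = 102/7
  (0, 39/5) → f = 78/5
  (0, 25/3) → f = 50/3
The feasible region has finitely many vertices and no improving ray; the minimum is 102/7 at (4/21, 53/7).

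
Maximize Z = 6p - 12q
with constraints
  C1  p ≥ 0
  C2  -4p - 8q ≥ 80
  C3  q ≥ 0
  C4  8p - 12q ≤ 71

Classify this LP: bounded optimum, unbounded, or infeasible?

infeasible

The boundaries p = 0 and q = 0 meet at (0, 0), but that point violates -4p - 8q ≥ 80. Every candidate vertex is excluded by some other constraint, so the feasible region is empty.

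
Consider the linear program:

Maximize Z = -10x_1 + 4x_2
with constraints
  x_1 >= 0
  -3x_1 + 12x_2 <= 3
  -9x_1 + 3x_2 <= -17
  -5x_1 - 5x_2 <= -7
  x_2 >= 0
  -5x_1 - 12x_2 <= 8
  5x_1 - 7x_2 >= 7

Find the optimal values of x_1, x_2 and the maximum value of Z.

x_1 = 49/24, x_2 = 11/24, maximum Z = -223/12

The feasible region is unbounded (it extends along (4, 1), (1, 0)), but Z strictly decreases along every unbounded feasible direction, so there is no improving ray and the maximum is attained at a vertex.

At the optimal vertex, -9x_1 + 3x_2 = -17 and 5x_1 - 7x_2 = 7.
Solving simultaneously gives x_1 = 49/24, x_2 = 11/24.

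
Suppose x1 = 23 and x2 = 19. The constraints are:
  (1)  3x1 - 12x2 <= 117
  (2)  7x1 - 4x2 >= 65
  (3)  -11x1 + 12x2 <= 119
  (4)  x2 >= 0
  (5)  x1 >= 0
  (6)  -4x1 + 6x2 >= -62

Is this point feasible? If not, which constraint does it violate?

feasible

(1): -159 ≤ 117 ✓
(2): 85 ≥ 65 ✓
(3): -25 ≤ 119 ✓
(4): 19 ≥ 0 ✓
(5): 23 ≥ 0 ✓
(6): 22 ≥ -62 ✓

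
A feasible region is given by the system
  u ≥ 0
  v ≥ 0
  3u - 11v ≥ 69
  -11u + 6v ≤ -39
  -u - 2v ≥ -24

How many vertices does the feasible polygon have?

Pairwise boundary intersections that survive every other constraint:
  (23, 0)
  (24, 0)
  (402/17, 3/17)

3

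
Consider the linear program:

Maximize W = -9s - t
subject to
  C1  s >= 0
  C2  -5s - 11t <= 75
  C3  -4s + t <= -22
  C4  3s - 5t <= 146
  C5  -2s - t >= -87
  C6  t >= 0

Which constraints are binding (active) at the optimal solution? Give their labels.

Extreme points and W = -9s - t:
  (109/6, 152/3) → W = -1285/6
  (11/2, 0) → W = -99/2
  (87/2, 0) → W = -783/2

The maximum is at (11/2, 0). Substituting into each constraint, equality holds for C3 and C6; the remaining constraints have slack.

C3 and C6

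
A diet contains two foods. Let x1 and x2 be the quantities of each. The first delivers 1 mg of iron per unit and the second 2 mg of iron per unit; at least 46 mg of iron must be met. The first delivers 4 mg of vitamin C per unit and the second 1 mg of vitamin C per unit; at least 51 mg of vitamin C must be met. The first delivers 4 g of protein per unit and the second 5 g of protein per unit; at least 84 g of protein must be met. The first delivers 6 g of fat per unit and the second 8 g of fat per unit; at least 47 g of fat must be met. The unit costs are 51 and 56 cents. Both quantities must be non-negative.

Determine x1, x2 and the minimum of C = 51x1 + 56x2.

x1 = 8, x2 = 19, minimum C = 1472

Vertices and C = 51x1 + 56x2:
  (0, 51) → C = 2856
  (46, 0) → C = 2346
  (8, 19) → C = 1472
The feasible region is unbounded (it extends along (0, 1), (1, 0)), but C strictly increases along every unbounded feasible direction, so there is no improving ray and the minimum is attained at a vertex.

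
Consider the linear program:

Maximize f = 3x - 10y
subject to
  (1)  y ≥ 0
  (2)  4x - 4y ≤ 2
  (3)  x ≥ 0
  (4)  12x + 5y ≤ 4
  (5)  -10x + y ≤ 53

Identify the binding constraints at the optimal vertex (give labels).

(1) and (4)

Feasible corners and f = 3x - 10y:
  (0, 0) → f = 0
  (1/3, 0) → f = 1
  (0, 4/5) → f = -8

The maximum is at (1/3, 0). Substituting into each constraint, equality holds for (1) and (4); the remaining constraints have slack.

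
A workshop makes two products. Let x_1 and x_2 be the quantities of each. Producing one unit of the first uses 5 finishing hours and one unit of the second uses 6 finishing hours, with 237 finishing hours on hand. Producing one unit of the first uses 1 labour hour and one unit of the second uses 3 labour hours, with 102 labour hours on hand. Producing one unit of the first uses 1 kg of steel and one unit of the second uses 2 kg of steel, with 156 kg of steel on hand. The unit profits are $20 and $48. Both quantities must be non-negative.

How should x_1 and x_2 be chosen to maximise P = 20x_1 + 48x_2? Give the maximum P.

x_1 = 11, x_2 = 91/3, maximum P = 1676

Corner points and P = 20x_1 + 48x_2:
  (0, 0) → P = 0
  (0, 34) → P = 1632
  (237/5, 0) → P = 948
  (11, 91/3) → P = 1676

The optimum lies where 5x_1 + 6x_2 = 237 and x_1 + 3x_2 = 102.
Solving simultaneously gives x_1 = 11, x_2 = 91/3.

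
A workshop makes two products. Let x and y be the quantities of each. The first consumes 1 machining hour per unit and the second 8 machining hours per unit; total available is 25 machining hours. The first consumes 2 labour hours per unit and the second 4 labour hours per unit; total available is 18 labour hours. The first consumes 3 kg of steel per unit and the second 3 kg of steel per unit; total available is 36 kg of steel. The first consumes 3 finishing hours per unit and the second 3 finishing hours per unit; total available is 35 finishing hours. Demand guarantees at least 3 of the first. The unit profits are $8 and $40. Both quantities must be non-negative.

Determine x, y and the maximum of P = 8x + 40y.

Vertices and P = 8x + 40y:
  (9, 0) → P = 72
  (3, 0) → P = 24
  (11/3, 8/3) → P = 136
  (3, 11/4) → P = 134

The optimum lies where x + 8y = 25 and 2x + 4y = 18.
Solving simultaneously gives x = 11/3, y = 8/3.

x = 11/3, y = 8/3, maximum P = 136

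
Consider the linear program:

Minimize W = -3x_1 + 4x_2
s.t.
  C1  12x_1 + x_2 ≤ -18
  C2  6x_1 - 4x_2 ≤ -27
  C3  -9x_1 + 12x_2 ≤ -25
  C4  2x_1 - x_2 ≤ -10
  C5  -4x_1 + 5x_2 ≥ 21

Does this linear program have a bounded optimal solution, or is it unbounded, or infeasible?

unbounded

From the feasible point (-377/3, -289/3), moving in the direction (-5, -4) keeps every constraint satisfied while W decreases without bound.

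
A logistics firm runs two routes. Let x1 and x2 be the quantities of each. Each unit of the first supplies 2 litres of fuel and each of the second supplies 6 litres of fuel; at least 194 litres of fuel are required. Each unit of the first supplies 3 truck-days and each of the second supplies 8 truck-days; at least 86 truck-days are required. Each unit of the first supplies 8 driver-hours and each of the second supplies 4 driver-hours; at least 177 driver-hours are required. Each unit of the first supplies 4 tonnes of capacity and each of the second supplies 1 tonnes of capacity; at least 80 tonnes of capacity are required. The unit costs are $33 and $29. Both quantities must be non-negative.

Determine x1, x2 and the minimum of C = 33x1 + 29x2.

x1 = 13, x2 = 28, minimum C = 1241

Vertices and C = 33x1 + 29x2:
  (0, 80) → C = 2320
  (97, 0) → C = 3201
  (13, 28) → C = 1241
The feasible region is unbounded (it extends along (0, 1), (1, 0)), but C strictly increases along every unbounded feasible direction, so there is no improving ray and the minimum is attained at a vertex.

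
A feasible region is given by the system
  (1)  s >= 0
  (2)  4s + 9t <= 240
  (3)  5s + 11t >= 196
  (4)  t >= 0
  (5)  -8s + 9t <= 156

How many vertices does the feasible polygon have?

4

Of the 10 pairwise boundary intersections, those satisfying every inequality are:
  (60, 0)
  (7, 212/9)
  (196/5, 0)
  (48/133, 2348/133)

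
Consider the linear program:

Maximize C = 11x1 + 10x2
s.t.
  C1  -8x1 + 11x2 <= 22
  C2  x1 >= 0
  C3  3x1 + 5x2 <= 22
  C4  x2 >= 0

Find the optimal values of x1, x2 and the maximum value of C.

x1 = 22/3, x2 = 0, maximum C = 242/3

Vertices and C = 11x1 + 10x2:
  (0, 2) → C = 20
  (132/73, 242/73) → C = 3872/73
  (0, 0) → C = 0
  (22/3, 0) → C = 242/3

At the optimal vertex, 3x1 + 5x2 = 22 and x2 = 0.
Solving simultaneously gives x1 = 22/3, x2 = 0.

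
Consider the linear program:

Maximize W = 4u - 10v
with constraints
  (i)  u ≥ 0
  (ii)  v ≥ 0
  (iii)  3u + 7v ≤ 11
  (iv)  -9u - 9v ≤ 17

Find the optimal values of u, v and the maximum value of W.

u = 11/3, v = 0, maximum W = 44/3

Corner points and W = 4u - 10v:
  (0, 0) → W = 0
  (0, 11/7) → W = -110/7
  (11/3, 0) → W = 44/3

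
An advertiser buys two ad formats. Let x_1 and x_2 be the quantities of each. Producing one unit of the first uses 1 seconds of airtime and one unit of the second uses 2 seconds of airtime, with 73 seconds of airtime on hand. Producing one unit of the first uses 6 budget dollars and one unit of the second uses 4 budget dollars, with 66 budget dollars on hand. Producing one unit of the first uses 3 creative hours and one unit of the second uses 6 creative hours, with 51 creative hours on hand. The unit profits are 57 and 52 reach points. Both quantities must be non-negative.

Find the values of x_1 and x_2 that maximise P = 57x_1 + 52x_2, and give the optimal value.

x_1 = 8, x_2 = 9/2, maximum P = 690

Extreme points and P = 57x_1 + 52x_2:
  (0, 0) → P = 0
  (0, 17/2) → P = 442
  (11, 0) → P = 627
  (8, 9/2) → P = 690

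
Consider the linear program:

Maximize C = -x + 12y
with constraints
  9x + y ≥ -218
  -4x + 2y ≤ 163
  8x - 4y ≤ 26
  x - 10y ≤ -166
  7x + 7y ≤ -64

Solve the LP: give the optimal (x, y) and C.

x = -731/28, y = 475/28, maximum C = 6431/28

Extreme points and C = -x + 12y:
  (-2346/91, 1276/91) → C = 17658/91
  (-731/28, 475/28) → C = 6431/28
  (-1802/77, 1098/77) → C = 14978/77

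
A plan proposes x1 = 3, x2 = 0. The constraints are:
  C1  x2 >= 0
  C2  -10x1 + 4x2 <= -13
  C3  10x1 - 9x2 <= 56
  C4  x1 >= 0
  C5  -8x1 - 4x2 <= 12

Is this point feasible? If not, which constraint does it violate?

C1: 0 ≥ 0 ✓
C2: -30 ≤ -13 ✓
C3: 30 ≤ 56 ✓
C4: 3 ≥ 0 ✓
C5: -24 ≤ 12 ✓

feasible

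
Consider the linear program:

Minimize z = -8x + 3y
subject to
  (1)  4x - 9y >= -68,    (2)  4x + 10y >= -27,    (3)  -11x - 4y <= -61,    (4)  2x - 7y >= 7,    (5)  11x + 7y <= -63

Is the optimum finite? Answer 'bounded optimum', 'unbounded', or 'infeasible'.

infeasible

The boundaries 4x + 10y = -27 and -11x - 4y = -61 meet at (359/47, -541/94), but that point violates 11x + 7y ≤ -63. Every candidate vertex is excluded by some other constraint, so the feasible region is empty.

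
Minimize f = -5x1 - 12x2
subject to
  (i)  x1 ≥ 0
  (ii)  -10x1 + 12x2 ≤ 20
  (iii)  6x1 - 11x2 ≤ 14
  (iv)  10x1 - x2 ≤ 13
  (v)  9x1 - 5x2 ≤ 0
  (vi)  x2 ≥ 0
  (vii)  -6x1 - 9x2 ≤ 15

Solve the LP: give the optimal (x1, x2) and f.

x1 = 8/5, x2 = 3, minimum f = -44

Corner points and f = -5x1 - 12x2:
  (0, 5/3) → f = -20
  (0, 0) → f = 0
  (8/5, 3) → f = -44
  (65/41, 117/41) → f = -1729/41

The optimum lies where -10x1 + 12x2 = 20 and 10x1 - x2 = 13.
Solving simultaneously gives x1 = 8/5, x2 = 3.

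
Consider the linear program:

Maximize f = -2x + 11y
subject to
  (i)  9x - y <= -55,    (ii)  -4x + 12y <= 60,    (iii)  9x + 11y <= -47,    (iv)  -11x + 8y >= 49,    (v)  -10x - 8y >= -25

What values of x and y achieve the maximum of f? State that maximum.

The feasible region is unbounded (it extends along (-3, -1), (-8, -11)), but f strictly decreases along every unbounded feasible direction, so there is no improving ray and the maximum is attained at a vertex.

x = -153/19, y = 44/19, maximum f = 790/19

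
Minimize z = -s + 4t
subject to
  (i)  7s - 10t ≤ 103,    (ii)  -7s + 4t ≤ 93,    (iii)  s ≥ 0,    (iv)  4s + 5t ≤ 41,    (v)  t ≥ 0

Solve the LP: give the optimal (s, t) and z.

Extreme points and z = -s + 4t:
  (0, 41/5) → z = 164/5
  (0, 0) → z = 0
  (41/4, 0) → z = -41/4

The binding constraints are 4s + 5t = 41 and t = 0.
Solving simultaneously gives s = 41/4, t = 0.

s = 41/4, t = 0, minimum z = -41/4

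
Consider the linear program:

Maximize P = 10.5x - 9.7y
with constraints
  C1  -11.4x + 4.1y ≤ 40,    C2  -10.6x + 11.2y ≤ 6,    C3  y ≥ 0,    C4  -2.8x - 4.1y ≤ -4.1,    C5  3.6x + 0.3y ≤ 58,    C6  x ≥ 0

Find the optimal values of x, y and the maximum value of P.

x = 145/9, y = 0, maximum P = 1015/6

Corner points and P = 10.5x - 9.7y:
  (1066/3741, 3013/3741) → P = -180331/37410
  (6478/435, 6364/435) → P = 31441/2175
  (41/28, 0) → P = 123/8
  (145/9, 0) → P = 1015/6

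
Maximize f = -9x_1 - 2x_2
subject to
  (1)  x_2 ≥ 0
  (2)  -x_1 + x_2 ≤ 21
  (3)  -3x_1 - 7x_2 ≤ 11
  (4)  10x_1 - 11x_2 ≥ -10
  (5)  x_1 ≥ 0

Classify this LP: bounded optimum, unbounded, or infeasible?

Vertices and f = -9x_1 - 2x_2:
  (0, 0) → f = 0
  (0, 10/11) → f = -20/11
The feasible region has finitely many vertices and no improving ray; the maximum is 0 at (0, 0).

bounded optimum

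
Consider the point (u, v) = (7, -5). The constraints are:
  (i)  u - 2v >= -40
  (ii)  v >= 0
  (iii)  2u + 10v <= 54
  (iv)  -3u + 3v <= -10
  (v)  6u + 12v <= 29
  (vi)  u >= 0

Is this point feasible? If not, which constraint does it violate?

not feasible — violates (ii)

Constraint (ii): v = -5, which is not ≥ 0. All other constraints are satisfied.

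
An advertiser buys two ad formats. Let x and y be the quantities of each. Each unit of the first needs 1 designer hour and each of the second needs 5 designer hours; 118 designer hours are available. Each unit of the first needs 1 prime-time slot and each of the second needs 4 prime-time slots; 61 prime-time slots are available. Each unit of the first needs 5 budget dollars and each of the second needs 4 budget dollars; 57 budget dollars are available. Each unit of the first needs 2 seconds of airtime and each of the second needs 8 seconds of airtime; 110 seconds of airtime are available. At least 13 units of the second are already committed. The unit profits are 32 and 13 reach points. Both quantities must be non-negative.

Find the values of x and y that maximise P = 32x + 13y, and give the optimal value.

Feasible corners and P = 32x + 13y:
  (0, 55/4) → P = 715/4
  (0, 13) → P = 169
  (1/2, 109/8) → P = 1545/8
  (1, 13) → P = 201

At the optimal vertex, 5x + 4y = 57 and y = 13.
Solving simultaneously gives x = 1, y = 13.

x = 1, y = 13, maximum P = 201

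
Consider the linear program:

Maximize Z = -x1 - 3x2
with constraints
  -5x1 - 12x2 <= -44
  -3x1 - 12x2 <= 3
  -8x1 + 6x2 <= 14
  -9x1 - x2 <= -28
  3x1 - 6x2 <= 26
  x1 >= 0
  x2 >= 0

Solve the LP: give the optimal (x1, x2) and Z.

x1 = 96/11, x2 = 1/33, maximum Z = -97/11

Corner points and Z = -x1 - 3x2:
  (292/103, 256/103) → Z = -1060/103
  (96/11, 1/33) → Z = -97/11
  (77/31, 175/31) → Z = -602/31
The feasible region is unbounded (it extends along (3, 4), (2, 1)), but Z strictly decreases along every unbounded feasible direction, so there is no improving ray and the maximum is attained at a vertex.

The binding constraints are -5x1 - 12x2 = -44 and 3x1 - 6x2 = 26.
Solving simultaneously gives x1 = 96/11, x2 = 1/33.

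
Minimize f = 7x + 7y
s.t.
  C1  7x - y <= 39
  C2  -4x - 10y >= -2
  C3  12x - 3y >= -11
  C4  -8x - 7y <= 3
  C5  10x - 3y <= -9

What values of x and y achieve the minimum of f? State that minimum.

Extreme points and f = 7x + 7y:
  (-26/33, 17/33) → f = -21/11
  (-3/4, 1/2) → f = -7/4
  (-43/54, 13/27) → f = -119/54
  (-36/47, 21/47) → f = -105/47

The binding constraints are -8x - 7y = 3 and 10x - 3y = -9.
Solving simultaneously gives x = -36/47, y = 21/47.

x = -36/47, y = 21/47, minimum f = -105/47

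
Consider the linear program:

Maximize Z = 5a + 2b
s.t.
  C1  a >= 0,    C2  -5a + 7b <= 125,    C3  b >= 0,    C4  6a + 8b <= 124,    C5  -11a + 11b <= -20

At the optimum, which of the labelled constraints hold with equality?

C3 and C4

Vertices and Z = 5a + 2b:
  (62/3, 0) → Z = 310/3
  (20/11, 0) → Z = 100/11
  (762/77, 622/77) → Z = 722/11

The maximum is at (62/3, 0). Substituting into each constraint, equality holds for C3 and C4; the remaining constraints have slack.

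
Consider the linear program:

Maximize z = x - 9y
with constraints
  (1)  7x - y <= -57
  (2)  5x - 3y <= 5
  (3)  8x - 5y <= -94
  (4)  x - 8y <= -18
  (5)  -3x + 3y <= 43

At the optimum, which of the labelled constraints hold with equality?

Extreme points and z = x - 9y:
  (-662/59, 50/59) → z = -1112/59
  (-67/9, 62/9) → z = -625/9
  (-290/21, 11/21) → z = -389/21

The maximum is at (-290/21, 11/21). Substituting into each constraint, equality holds for (4) and (5); the remaining constraints have slack.

(4) and (5)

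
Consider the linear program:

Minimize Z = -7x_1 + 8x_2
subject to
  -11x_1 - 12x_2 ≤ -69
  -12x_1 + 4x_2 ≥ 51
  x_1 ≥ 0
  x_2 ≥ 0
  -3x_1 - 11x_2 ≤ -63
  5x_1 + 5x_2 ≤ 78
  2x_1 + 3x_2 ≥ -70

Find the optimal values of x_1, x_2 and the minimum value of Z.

x_1 = 0, x_2 = 51/4, minimum Z = 102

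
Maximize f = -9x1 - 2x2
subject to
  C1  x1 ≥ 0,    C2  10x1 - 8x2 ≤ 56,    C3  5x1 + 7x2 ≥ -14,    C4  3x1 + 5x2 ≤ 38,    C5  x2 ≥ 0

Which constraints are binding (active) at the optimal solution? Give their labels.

C1 and C5

Vertices and f = -9x1 - 2x2:
  (0, 38/5) → f = -76/5
  (0, 0) → f = 0
  (292/37, 106/37) → f = -2840/37
  (28/5, 0) → f = -252/5

The maximum is at (0, 0). Substituting into each constraint, equality holds for C1 and C5; the remaining constraints have slack.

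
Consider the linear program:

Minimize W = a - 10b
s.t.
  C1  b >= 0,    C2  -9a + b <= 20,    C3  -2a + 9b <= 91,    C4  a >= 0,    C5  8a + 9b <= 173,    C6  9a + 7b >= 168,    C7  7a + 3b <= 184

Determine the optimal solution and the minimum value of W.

a = 301/25, b = 213/25, minimum W = -1829/25

Feasible corners and W = a - 10b:
  (173/8, 0) → W = 173/8
  (56/3, 0) → W = 56/3
  (301/25, 213/25) → W = -1829/25

At the optimal vertex, 8a + 9b = 173 and 9a + 7b = 168.
Solving simultaneously gives a = 301/25, b = 213/25.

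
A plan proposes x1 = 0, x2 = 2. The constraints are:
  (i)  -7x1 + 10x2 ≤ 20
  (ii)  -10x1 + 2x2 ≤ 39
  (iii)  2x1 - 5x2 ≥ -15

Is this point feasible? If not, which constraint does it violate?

(i): 20 ≤ 20 ✓
(ii): 4 ≤ 39 ✓
(iii): -10 ≥ -15 ✓

feasible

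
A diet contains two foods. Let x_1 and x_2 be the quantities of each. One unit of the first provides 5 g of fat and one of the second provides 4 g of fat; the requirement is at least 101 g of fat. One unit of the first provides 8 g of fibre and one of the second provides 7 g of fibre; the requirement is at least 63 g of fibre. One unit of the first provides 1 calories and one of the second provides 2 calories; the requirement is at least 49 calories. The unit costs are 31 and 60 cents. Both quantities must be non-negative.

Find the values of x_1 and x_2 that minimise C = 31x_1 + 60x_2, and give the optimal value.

x_1 = 1, x_2 = 24, minimum C = 1471

Corner points and C = 31x_1 + 60x_2:
  (0, 101/4) → C = 1515
  (49, 0) → C = 1519
  (1, 24) → C = 1471
The feasible region is unbounded (it extends along (0, 1), (1, 0)), but C strictly increases along every unbounded feasible direction, so there is no improving ray and the minimum is attained at a vertex.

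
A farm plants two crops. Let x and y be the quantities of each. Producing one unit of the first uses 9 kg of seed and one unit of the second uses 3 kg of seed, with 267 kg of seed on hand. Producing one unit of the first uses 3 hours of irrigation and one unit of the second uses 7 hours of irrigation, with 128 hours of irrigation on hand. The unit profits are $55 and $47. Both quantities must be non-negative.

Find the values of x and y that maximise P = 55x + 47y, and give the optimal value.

Extreme points and P = 55x + 47y:
  (0, 0) → P = 0
  (0, 128/7) → P = 6016/7
  (89/3, 0) → P = 4895/3
  (55/2, 13/2) → P = 1818

The optimum lies where 9x + 3y = 267 and 3x + 7y = 128.
Solving simultaneously gives x = 55/2, y = 13/2.

x = 55/2, y = 13/2, maximum P = 1818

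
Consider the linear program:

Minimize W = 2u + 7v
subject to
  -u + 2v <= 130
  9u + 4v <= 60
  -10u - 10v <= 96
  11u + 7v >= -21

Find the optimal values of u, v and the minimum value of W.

u = 492/25, v = -732/25, minimum W = -828/5

Extreme points and W = 2u + 7v:
  (-200/11, 615/11) → W = 355
  (-952/29, 1409/29) → W = 7959/29
  (492/25, -732/25) → W = -828/5
  (231/20, -423/20) → W = -2499/20

At the optimal vertex, 9u + 4v = 60 and -10u - 10v = 96.
Solving simultaneously gives u = 492/25, v = -732/25.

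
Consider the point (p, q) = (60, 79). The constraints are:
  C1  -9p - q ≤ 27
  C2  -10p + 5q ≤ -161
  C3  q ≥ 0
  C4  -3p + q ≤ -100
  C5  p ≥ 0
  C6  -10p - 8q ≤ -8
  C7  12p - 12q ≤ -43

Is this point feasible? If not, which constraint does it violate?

C1: -619 ≤ 27 ✓
C2: -205 ≤ -161 ✓
C3: 79 ≥ 0 ✓
C4: -101 ≤ -100 ✓
C5: 60 ≥ 0 ✓
C6: -1232 ≤ -8 ✓
C7: -228 ≤ -43 ✓

feasible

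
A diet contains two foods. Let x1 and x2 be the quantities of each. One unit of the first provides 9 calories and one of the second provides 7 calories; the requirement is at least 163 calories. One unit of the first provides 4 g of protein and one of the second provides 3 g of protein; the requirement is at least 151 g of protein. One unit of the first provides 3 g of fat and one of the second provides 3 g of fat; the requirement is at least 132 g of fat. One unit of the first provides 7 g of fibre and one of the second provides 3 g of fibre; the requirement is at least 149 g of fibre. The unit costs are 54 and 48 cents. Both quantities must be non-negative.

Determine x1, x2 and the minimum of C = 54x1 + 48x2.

x1 = 19, x2 = 25, minimum C = 2226

Vertices and C = 54x1 + 48x2:
  (0, 151/3) → C = 2416
  (44, 0) → C = 2376
  (19, 25) → C = 2226
The feasible region is unbounded (it extends along (0, 1), (1, 0)), but C strictly increases along every unbounded feasible direction, so there is no improving ray and the minimum is attained at a vertex.

The optimum lies where 4x1 + 3x2 = 151 and 3x1 + 3x2 = 132.
Solving simultaneously gives x1 = 19, x2 = 25.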